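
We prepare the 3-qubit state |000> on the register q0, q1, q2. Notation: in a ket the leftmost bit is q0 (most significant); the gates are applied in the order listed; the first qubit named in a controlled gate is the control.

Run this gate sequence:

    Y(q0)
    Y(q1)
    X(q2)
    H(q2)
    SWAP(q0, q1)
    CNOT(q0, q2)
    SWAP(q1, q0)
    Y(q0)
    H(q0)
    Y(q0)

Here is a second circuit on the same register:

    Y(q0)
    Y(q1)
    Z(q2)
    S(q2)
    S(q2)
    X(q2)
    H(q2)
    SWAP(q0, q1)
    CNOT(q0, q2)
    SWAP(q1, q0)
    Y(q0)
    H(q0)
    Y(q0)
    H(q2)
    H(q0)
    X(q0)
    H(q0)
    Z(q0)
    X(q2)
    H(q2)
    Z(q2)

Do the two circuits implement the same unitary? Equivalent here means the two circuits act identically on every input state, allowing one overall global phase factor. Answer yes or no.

Yes: on every input state the two circuits agree up to one overall phase factor.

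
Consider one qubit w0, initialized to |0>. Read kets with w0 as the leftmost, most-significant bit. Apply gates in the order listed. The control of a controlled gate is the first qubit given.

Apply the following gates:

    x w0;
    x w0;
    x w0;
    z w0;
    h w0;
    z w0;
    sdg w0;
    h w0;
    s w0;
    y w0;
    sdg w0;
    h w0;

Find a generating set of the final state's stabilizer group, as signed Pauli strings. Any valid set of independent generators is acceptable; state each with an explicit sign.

The final state is stabilized by the group generated by +Y; other independent generating sets are equally valid. Key observation: steps 1-2 multiply out to the identity, so the circuit reduces to the remaining gates.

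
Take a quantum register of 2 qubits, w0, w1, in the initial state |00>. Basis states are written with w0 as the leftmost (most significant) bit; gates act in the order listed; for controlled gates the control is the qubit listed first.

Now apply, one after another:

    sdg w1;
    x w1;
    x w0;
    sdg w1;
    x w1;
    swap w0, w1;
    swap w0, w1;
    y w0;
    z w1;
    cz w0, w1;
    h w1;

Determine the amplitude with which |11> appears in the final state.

|11> carries amplitude 0 in the final state.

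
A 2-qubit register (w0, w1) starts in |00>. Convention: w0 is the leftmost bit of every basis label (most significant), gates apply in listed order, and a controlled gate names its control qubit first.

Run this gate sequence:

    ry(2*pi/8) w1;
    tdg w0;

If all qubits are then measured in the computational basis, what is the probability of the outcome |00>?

The probability of measuring |00> is sqrt(2)/4 + 1/2.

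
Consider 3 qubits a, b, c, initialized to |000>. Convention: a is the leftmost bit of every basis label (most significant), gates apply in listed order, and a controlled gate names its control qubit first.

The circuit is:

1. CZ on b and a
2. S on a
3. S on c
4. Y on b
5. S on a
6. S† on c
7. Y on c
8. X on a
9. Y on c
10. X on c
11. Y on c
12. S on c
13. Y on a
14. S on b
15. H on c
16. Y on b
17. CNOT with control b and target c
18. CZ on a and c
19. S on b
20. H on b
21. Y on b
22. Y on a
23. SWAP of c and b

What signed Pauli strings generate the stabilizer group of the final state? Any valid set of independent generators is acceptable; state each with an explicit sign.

One valid set of independent stabilizer generators is +IXI, -IIX, -ZII (any independent generating set of the same group is equally correct).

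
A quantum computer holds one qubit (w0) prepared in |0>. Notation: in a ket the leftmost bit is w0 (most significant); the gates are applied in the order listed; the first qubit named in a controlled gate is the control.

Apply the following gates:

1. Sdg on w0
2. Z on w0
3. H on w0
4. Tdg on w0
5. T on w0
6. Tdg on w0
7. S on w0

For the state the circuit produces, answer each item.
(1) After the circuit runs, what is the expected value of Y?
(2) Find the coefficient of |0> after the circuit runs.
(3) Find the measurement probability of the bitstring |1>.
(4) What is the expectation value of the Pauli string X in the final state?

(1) The expectation value of Y is sqrt(2)/2.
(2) |0> carries amplitude sqrt(2)/2 in the final state.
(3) A full measurement returns |1> with probability 1/2.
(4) In the final state, X has expectation sqrt(2)/2.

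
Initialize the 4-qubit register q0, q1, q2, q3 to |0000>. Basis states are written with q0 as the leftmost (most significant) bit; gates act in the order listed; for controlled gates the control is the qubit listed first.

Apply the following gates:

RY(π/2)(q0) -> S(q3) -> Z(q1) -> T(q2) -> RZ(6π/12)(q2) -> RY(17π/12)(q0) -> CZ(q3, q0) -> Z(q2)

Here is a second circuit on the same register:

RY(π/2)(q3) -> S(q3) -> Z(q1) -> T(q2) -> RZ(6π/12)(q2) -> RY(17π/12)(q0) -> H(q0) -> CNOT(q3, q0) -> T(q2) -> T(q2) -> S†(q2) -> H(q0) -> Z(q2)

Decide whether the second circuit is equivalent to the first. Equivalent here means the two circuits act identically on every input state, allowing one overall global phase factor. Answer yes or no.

No — the two circuits implement different unitaries, even allowing a global phase.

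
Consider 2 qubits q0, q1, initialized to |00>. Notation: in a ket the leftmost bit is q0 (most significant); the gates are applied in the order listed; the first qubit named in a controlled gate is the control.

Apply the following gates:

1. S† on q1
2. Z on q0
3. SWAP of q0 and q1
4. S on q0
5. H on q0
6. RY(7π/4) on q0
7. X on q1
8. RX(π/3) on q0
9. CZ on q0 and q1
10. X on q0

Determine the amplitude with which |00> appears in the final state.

|00> carries amplitude 0 in the final state.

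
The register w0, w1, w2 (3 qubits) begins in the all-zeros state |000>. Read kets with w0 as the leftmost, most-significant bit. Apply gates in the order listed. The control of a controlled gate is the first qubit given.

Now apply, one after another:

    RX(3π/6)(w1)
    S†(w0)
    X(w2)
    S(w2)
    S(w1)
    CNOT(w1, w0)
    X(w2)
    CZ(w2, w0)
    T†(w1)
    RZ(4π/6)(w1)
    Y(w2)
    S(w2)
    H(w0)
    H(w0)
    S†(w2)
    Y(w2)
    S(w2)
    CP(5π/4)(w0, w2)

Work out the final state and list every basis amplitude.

The resulting statevector has amplitude sqrt(2)*exp(I*pi/6)/2 on |000>, sqrt(2)*exp(7*I*pi/12)/2 on |110>, and 0 on every other basis state.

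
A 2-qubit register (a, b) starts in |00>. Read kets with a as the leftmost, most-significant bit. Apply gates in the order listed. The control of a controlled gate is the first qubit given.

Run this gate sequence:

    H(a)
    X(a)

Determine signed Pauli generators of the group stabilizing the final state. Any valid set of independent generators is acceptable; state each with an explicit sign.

The stabilizer group can be generated by +XI, +IZ, among other valid generating sets.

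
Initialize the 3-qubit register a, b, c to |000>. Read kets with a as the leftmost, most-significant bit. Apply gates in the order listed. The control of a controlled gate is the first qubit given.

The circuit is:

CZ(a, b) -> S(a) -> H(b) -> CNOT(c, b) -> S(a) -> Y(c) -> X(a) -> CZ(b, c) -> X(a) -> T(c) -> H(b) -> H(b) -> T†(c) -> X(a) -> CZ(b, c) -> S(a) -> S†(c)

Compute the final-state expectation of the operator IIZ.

The observable IIZ averages to -1. Key observation: the block from step 8 through step 15 cancels to the identity and can be dropped.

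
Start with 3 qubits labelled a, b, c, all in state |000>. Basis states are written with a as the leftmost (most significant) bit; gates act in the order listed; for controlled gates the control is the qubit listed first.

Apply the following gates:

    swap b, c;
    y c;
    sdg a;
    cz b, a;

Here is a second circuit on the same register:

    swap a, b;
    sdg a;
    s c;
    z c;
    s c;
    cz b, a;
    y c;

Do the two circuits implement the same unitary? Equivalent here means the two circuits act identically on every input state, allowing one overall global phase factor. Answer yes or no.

No, they are not equivalent — no single phase factor reconciles the two unitaries.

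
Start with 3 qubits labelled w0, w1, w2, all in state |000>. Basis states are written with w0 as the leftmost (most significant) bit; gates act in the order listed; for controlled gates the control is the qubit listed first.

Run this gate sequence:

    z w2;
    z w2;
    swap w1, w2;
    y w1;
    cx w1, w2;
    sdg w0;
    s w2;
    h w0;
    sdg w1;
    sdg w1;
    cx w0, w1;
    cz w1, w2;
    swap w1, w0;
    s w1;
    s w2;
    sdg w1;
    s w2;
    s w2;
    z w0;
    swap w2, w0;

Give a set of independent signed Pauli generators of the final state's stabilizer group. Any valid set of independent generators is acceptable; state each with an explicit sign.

The stabilizer group can be generated by +IXX, -ZII, -IZZ, among other valid generating sets.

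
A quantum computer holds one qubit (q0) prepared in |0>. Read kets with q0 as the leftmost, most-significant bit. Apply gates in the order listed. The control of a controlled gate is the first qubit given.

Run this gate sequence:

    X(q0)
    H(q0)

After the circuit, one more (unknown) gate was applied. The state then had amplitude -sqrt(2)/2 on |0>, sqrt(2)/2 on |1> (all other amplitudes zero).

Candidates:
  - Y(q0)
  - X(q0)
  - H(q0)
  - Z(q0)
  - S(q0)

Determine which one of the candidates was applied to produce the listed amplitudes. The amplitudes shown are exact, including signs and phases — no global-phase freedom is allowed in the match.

The unique candidate consistent with the amplitudes is X(q0).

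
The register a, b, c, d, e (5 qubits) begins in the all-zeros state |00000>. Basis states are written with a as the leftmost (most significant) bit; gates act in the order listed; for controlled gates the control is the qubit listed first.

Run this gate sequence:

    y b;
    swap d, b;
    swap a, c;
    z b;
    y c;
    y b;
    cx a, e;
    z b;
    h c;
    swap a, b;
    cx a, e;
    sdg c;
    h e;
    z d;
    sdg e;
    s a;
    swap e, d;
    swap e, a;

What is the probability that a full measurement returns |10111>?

A full measurement returns |10111> with probability 1/4.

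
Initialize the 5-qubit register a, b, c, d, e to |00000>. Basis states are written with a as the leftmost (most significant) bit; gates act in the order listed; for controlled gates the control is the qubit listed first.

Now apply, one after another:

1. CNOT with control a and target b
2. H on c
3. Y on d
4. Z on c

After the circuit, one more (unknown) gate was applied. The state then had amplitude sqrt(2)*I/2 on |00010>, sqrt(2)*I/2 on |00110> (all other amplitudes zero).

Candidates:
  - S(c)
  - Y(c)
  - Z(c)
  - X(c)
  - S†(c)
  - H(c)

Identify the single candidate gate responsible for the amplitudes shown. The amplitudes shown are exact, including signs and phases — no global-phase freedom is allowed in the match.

The unique candidate consistent with the amplitudes is Z(c).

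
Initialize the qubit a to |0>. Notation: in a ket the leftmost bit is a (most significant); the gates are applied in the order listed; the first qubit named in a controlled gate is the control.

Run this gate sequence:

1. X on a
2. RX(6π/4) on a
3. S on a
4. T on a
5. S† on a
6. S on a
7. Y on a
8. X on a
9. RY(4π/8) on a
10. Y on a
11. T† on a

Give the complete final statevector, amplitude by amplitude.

The resulting statevector has amplitude -I/2 + exp(3*I*pi/4)/2 on |0>, exp(I*pi/4)/2 + I/2 on |1>.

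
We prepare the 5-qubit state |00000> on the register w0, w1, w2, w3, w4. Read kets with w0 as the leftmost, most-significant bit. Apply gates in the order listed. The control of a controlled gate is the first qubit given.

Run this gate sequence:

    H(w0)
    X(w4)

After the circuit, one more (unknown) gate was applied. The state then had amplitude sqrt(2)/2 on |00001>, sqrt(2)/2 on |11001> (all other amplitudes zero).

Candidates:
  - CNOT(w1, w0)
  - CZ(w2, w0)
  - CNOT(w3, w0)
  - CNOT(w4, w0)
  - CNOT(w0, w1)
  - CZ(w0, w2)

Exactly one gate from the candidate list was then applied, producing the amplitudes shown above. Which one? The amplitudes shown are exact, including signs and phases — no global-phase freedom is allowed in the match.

The applied gate was CNOT(w0, w1).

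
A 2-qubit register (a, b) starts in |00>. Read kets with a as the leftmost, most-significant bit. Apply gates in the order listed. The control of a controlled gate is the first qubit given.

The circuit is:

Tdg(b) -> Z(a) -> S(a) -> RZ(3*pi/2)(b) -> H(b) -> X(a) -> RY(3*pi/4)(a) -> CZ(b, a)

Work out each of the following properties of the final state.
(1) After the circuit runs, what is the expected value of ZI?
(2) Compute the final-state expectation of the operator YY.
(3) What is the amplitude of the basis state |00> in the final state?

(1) The observable ZI averages to sqrt(2)/2.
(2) The expectation value of YY is -sqrt(2)/2.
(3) |00> carries amplitude sqrt(2*sqrt(2) + 4)*exp(I*pi/4)/4 in the final state.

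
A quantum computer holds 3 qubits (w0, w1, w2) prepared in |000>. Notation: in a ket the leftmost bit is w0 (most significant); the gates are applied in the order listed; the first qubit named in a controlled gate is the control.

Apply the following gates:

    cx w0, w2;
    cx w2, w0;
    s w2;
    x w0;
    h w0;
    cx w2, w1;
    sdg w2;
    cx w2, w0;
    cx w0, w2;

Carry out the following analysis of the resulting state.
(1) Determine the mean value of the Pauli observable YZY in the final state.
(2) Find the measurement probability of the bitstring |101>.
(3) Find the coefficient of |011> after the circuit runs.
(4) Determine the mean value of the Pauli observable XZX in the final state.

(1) In the final state, YZY has expectation 1.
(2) Outcome |101> occurs with probability 1/2.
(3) The amplitude on |011> is 0.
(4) The expectation value of XZX is -1.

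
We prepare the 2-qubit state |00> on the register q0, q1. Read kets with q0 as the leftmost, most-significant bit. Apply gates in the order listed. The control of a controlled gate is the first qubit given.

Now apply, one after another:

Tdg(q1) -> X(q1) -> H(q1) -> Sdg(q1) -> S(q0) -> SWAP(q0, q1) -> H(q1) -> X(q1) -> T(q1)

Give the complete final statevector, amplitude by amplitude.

After the circuit, the state carries amplitude 1/2 on |00>, exp(I*pi/4)/2 on |01>, I/2 on |10>, exp(3*I*pi/4)/2 on |11>.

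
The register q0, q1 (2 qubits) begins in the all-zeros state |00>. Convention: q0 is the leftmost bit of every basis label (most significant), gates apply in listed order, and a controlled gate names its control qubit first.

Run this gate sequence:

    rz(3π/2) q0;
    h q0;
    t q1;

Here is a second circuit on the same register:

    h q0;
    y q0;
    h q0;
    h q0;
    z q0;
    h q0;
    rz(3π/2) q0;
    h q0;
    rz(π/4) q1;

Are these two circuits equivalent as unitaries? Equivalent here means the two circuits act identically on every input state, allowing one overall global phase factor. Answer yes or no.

No: there is an input state on which the two circuits produce genuinely different outputs (not merely differing by a phase).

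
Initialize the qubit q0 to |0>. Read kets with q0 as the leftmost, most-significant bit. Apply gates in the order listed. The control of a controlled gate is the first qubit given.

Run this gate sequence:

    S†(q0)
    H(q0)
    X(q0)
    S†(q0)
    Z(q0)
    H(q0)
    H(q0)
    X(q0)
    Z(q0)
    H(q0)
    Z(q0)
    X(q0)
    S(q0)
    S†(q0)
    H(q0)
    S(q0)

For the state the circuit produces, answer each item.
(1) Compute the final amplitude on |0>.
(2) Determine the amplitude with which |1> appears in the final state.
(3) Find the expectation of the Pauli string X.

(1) |0> carries amplitude -sqrt(2)/2 in the final state.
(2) The amplitude on |1> is sqrt(2)/2.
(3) The expectation value of X is -1.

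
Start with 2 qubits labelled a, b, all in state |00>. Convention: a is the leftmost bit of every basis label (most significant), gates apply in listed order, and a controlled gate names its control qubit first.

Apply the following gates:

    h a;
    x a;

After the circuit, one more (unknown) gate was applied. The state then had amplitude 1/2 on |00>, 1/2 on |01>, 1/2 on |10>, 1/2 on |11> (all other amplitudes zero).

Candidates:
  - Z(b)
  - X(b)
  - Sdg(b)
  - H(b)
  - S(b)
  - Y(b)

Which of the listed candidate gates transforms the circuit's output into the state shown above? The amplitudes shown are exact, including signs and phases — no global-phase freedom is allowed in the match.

The applied gate was H(b).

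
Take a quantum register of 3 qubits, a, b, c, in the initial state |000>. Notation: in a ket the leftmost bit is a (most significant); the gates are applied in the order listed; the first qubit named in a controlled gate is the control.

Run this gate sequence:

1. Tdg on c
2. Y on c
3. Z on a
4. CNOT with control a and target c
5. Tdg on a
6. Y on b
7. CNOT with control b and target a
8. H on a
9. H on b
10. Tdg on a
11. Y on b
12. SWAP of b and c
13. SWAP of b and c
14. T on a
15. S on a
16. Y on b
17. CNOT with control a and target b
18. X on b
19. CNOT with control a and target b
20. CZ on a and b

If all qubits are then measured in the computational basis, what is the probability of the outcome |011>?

The probability of measuring |011> is 1/4. Key observation: the block from step 12 through step 13 cancels to the identity and can be dropped.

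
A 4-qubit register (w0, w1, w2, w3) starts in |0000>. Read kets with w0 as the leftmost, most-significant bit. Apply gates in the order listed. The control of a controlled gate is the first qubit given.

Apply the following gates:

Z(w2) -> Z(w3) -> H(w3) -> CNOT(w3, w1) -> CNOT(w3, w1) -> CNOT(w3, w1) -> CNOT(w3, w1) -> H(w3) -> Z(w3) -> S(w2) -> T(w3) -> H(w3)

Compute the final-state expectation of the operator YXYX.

The observable YXYX averages to 0. Key observation: gates 2-9 undo each other exactly, leaving only the rest of the circuit to track.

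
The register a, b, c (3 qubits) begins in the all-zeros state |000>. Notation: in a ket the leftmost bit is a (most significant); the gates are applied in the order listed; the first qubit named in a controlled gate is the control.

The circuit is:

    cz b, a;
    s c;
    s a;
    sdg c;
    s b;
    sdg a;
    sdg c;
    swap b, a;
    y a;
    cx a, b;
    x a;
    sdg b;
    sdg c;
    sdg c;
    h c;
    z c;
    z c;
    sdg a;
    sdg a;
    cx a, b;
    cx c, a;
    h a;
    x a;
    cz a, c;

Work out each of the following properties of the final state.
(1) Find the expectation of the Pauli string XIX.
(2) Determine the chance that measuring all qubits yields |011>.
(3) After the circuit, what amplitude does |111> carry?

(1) In the final state, XIX has expectation -1.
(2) Outcome |011> occurs with probability 1/4.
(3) The final state's coefficient on |111> equals -1/2.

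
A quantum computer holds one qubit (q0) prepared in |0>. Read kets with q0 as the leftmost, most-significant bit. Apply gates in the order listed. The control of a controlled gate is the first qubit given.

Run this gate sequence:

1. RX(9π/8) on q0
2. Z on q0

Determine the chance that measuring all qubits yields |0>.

A full measurement returns |0> with probability cos(7*pi/16)**2.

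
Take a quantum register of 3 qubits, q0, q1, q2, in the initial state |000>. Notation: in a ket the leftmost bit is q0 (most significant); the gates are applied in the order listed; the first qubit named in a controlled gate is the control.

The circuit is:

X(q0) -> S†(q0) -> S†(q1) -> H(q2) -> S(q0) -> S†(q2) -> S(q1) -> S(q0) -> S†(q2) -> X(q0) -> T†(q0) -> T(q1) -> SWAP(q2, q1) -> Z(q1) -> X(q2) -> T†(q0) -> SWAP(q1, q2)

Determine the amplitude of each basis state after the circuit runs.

The final amplitudes are sqrt(2)*I/2 on |010>, sqrt(2)*I/2 on |011>, and 0 on every other basis state.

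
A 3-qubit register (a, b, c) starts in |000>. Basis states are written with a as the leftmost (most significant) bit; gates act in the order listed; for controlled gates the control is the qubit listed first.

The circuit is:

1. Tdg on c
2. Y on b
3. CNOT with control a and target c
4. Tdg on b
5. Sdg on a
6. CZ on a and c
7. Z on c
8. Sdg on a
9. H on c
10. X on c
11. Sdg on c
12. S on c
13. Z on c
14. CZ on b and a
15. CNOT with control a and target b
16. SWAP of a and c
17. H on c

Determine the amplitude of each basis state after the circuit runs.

The resulting statevector has amplitude 0 on |000>, 0 on |001>, exp(I*pi/4)/2 on |010>, exp(I*pi/4)/2 on |011>, 0 on |100>, 0 on |101>, -exp(I*pi/4)/2 on |110>, -exp(I*pi/4)/2 on |111>.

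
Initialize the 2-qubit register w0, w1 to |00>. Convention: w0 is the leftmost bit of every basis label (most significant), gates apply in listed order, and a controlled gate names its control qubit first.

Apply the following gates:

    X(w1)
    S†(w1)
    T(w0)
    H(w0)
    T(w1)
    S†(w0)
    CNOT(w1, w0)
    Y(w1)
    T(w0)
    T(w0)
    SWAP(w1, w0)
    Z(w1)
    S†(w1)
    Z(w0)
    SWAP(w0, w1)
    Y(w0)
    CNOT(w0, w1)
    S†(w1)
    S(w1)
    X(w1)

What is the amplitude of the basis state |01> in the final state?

The amplitude on |01> is -sqrt(2)*exp(3*I*pi/4)/2.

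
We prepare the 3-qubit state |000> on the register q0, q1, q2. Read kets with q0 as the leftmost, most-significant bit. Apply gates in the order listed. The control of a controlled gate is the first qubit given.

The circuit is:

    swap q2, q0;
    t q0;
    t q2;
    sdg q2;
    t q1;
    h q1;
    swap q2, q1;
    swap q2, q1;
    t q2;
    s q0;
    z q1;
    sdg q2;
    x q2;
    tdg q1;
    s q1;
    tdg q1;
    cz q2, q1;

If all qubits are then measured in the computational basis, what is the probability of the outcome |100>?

The probability of measuring |100> is 0.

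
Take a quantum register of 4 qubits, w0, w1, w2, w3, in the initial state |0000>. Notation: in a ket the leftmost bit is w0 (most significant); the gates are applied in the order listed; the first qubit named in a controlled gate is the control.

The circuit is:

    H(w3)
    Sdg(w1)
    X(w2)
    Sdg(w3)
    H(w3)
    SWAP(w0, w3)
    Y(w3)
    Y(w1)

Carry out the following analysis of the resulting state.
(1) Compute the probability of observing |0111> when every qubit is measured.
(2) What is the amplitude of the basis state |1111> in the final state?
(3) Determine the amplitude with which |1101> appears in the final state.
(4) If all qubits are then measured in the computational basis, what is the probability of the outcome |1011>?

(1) The probability of measuring |0111> is 1/2.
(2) The final state's coefficient on |1111> equals -1/2 - I/2.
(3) The final state's coefficient on |1101> equals 0.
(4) The probability of measuring |1011> is 0.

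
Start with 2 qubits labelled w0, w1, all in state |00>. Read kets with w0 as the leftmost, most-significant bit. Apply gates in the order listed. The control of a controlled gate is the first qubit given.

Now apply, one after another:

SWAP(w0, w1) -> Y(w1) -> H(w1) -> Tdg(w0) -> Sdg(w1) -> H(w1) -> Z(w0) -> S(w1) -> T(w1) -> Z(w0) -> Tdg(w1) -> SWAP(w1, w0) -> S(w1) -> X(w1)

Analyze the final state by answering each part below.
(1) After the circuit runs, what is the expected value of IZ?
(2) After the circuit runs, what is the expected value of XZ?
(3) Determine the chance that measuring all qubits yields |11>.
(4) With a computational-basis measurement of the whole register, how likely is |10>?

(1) The observable IZ averages to -1.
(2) In the final state, XZ has expectation -1.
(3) The probability of measuring |11> is 1/2.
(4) A full measurement returns |10> with probability 0.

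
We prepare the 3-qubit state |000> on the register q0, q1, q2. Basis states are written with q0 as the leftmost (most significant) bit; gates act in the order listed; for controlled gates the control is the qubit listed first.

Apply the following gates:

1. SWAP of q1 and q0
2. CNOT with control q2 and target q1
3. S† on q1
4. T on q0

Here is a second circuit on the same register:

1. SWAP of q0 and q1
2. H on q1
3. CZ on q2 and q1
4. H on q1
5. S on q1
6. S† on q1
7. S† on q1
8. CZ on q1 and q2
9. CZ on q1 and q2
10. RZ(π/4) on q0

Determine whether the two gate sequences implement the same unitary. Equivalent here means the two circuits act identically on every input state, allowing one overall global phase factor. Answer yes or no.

Yes — the two circuits implement the same unitary up to a global phase.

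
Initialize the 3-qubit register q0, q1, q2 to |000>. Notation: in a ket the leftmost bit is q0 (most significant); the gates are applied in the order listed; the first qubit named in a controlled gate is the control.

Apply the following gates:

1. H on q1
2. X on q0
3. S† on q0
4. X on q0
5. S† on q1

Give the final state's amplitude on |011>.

|011> carries amplitude 0 in the final state.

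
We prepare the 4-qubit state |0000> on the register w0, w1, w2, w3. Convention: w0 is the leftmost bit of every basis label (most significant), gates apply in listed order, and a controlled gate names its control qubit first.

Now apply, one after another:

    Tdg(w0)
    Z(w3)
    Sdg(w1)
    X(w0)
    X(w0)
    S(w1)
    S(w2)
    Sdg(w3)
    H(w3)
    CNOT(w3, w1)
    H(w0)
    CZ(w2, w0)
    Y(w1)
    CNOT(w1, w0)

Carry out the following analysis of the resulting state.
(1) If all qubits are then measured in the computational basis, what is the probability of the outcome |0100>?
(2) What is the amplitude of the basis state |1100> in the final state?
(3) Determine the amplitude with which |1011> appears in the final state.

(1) The probability of measuring |0100> is 1/4. Key observation: gates 3-6 undo each other exactly, leaving only the rest of the circuit to track.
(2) |1100> carries amplitude I/2 in the final state.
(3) The final state's coefficient on |1011> equals 0.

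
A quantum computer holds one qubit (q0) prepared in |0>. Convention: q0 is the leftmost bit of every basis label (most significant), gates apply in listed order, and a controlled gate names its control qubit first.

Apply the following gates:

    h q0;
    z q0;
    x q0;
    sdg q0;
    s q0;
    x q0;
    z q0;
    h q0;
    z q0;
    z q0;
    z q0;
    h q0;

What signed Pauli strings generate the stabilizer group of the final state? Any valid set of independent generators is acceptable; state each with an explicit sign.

One valid set of independent stabilizer generators is +X (any independent generating set of the same group is equally correct). Key observation: the block from step 1 through step 8 cancels to the identity and can be dropped.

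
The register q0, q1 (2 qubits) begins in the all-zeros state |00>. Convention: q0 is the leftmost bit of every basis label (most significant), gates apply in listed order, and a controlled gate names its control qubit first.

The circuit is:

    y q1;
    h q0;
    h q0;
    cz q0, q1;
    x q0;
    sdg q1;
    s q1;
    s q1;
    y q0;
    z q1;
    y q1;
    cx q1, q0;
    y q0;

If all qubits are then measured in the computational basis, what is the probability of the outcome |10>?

Outcome |10> occurs with probability 1. Key observation: gates 2-3 undo each other exactly, leaving only the rest of the circuit to track.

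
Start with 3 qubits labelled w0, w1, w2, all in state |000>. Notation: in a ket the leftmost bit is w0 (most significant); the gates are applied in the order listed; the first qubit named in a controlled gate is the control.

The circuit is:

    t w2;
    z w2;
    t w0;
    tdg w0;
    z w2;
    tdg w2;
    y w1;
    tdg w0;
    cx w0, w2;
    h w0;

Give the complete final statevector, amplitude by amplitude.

The resulting statevector has amplitude sqrt(2)*I/2 on |010>, sqrt(2)*I/2 on |110>, and 0 on every other basis state. Key observation: steps 1-6 multiply out to the identity, so the circuit reduces to the remaining gates.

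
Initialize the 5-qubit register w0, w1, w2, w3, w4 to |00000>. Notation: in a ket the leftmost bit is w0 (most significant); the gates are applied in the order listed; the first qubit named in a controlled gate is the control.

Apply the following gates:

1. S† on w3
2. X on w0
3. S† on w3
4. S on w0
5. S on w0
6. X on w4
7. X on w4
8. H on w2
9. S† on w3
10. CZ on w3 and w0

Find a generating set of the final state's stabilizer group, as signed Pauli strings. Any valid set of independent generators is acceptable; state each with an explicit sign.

The final state is stabilized by the group generated by +IIXII, -ZIIII, +IZIII, +IIIZI, +IIIIZ; other independent generating sets are equally valid. Key observation: steps 6-7 multiply out to the identity, so the circuit reduces to the remaining gates.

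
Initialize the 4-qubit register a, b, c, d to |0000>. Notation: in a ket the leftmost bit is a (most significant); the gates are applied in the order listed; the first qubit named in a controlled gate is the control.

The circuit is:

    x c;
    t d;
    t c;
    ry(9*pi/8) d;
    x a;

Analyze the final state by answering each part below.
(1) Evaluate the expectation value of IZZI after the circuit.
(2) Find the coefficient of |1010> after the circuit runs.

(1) The observable IZZI averages to -1.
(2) The amplitude on |1010> is -exp(I*pi/4)*sin(pi/16).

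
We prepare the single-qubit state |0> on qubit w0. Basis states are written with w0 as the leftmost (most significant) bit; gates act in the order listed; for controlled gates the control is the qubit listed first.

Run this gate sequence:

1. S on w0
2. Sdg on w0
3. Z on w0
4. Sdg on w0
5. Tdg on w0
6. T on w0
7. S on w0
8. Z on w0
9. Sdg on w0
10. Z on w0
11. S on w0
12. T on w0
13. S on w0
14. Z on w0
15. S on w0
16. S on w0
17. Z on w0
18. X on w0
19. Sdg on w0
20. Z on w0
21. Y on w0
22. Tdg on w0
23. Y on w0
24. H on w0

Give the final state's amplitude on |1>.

The final state's coefficient on |1> equals -sqrt(2)*I/2.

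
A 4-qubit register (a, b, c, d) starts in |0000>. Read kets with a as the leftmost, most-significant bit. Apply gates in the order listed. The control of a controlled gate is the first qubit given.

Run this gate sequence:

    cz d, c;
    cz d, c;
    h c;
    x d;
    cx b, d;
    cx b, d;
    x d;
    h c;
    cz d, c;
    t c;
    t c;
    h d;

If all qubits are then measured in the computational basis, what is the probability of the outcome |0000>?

The probability of measuring |0000> is 1/2. Key observation: gates 2-9 undo each other exactly, leaving only the rest of the circuit to track.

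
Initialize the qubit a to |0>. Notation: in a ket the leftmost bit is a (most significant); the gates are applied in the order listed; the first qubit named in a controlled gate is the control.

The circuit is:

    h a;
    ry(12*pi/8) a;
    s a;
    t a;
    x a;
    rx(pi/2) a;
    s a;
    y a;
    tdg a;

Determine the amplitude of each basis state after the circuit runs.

The final amplitudes are -sqrt(2)/2 on |0>, sqrt(2)*exp(3*I*pi/4)/2 on |1>.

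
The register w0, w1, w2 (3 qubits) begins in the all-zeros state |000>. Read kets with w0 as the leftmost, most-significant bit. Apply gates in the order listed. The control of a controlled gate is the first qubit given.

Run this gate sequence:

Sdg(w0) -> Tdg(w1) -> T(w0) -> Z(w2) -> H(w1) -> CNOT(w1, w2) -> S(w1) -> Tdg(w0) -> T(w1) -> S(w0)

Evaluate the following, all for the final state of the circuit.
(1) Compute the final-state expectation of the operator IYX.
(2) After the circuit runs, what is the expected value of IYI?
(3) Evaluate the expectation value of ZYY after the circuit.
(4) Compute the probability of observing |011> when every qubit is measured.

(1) The observable IYX averages to sqrt(2)/2.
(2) In the final state, IYI has expectation 0.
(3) In the final state, ZYY has expectation sqrt(2)/2.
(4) A full measurement returns |011> with probability 1/2.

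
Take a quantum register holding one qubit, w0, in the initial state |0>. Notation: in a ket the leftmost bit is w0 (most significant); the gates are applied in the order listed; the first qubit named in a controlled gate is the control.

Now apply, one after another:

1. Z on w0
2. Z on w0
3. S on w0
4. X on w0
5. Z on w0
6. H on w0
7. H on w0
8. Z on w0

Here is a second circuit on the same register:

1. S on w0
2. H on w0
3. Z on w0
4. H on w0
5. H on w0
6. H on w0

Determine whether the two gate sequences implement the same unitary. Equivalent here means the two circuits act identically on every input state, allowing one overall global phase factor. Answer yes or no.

Yes, they are equivalent — the unitaries differ by at most a global phase.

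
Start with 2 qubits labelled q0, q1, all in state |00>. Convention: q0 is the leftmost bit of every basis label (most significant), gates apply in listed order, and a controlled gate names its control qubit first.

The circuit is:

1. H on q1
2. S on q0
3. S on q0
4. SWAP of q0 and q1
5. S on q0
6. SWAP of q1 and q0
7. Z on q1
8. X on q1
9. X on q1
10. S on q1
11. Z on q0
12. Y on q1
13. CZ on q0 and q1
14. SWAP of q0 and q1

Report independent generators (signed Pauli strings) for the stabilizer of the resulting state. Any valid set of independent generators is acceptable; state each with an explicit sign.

One valid set of independent stabilizer generators is -XI, +IZ (any independent generating set of the same group is equally correct).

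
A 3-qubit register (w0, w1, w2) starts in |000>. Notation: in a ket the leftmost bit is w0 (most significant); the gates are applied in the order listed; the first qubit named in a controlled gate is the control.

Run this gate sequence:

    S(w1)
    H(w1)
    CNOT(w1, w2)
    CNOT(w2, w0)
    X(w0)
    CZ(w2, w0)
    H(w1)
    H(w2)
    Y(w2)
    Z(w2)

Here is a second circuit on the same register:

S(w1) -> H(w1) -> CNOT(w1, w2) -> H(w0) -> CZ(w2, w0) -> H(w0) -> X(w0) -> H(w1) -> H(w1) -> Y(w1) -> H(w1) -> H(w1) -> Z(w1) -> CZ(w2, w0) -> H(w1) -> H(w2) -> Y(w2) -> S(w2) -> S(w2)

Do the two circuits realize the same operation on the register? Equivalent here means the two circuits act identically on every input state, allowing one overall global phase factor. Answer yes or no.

No — the two circuits implement different unitaries, even allowing a global phase.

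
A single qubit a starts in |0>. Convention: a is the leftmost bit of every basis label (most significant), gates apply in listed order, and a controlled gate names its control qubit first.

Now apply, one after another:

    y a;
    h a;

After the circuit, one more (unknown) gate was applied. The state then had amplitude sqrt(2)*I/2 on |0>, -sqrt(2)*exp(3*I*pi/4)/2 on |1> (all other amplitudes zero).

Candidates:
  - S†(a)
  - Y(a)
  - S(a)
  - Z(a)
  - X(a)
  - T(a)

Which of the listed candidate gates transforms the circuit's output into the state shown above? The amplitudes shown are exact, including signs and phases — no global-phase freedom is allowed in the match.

It was T(a) that produced the state shown.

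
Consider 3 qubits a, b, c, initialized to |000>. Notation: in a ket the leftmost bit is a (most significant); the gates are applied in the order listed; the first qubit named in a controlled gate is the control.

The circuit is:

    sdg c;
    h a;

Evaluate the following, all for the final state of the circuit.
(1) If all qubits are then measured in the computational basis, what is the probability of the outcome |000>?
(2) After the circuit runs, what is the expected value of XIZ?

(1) Outcome |000> occurs with probability 1/2.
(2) The observable XIZ averages to 1.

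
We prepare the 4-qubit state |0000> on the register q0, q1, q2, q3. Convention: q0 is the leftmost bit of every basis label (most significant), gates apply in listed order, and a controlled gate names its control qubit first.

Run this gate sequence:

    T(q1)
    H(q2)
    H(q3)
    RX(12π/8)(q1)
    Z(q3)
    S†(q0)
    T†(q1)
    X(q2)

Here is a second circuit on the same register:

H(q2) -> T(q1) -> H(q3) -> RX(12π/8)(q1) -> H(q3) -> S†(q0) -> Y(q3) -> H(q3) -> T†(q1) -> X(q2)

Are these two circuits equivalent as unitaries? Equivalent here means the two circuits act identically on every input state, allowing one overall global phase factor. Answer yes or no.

No: there is an input state on which the two circuits produce genuinely different outputs (not merely differing by a phase).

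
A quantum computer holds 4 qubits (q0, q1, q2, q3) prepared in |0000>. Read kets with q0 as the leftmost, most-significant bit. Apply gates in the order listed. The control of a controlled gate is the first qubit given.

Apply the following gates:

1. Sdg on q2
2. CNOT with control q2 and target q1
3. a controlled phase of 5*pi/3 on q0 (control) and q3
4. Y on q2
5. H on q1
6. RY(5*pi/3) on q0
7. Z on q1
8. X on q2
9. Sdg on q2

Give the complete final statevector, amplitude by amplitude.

After the circuit, the state carries amplitude -sqrt(6)*I/4 on |0000>, sqrt(6)*I/4 on |0100>, sqrt(2)*I/4 on |1000>, -sqrt(2)*I/4 on |1100>, and 0 on every other basis state.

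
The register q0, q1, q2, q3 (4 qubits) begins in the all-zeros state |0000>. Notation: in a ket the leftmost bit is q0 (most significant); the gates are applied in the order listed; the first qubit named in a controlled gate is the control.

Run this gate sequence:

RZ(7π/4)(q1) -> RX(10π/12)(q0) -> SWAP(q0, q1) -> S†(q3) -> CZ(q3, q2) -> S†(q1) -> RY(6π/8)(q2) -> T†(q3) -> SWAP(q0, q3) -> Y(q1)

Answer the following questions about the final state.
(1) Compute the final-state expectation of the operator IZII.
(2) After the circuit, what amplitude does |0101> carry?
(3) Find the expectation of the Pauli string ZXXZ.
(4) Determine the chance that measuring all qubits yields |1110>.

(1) In the final state, IZII has expectation sqrt(3)/2.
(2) The final state's coefficient on |0101> equals 0.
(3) The expectation value of ZXXZ is sqrt(2)/4.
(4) Outcome |1110> occurs with probability 0.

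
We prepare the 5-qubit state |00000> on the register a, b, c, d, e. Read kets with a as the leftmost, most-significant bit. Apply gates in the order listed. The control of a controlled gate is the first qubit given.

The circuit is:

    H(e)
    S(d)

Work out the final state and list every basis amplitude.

The final amplitudes are sqrt(2)/2 on |00000>, sqrt(2)/2 on |00001>, and 0 on every other basis state.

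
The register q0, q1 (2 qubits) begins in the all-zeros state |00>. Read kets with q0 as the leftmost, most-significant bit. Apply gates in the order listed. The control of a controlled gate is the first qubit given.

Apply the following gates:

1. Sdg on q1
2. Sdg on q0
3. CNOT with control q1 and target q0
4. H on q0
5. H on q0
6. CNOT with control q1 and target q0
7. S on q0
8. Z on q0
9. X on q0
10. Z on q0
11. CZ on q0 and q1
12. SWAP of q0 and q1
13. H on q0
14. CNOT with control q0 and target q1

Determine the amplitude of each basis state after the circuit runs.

After the circuit, the state carries amplitude 0 on |00>, -sqrt(2)/2 on |01>, -sqrt(2)/2 on |10>, 0 on |11>.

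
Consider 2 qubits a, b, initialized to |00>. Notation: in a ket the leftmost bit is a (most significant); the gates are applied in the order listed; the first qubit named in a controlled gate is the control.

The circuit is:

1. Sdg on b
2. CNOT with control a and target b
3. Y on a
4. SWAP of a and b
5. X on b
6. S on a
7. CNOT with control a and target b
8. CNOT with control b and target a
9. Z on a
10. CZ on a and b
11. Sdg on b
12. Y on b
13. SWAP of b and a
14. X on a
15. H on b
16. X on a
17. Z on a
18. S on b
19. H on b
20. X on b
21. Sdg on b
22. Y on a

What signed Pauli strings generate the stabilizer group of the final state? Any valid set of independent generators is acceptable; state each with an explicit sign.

One valid set of independent stabilizer generators is +IX, +ZI (any independent generating set of the same group is equally correct).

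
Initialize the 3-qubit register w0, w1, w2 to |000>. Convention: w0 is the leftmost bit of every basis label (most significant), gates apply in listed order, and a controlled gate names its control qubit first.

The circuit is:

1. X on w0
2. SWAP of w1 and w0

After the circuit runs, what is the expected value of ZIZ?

In the final state, ZIZ has expectation 1.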